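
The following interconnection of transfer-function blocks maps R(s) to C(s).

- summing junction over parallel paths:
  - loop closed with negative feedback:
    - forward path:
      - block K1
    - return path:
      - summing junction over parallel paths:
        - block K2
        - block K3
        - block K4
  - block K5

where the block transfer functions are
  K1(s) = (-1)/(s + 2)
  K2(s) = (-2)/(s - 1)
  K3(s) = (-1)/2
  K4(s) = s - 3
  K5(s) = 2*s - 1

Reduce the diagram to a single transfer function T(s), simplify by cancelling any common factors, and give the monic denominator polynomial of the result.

[1] sum the parallel branches K2, K3, K4 = (2*s^2 - 9*s + 3)/(2*s - 2)
[2] reduce the feedback loop with forward K1 and return (K2+K3+K4) = (2 - 2*s)/(11*s - 7)
[3] parallel reduction of [K1/(1+K1*(K2+K3+K4))], K5 = (22*s^2 - 27*s + 9)/(11*s - 7)
That last expression is T(s), already simplified. Scaling its denominator by 1/11 (the reciprocal of the leading coefficient) yields the monic denominator.

Answer: s - 7/11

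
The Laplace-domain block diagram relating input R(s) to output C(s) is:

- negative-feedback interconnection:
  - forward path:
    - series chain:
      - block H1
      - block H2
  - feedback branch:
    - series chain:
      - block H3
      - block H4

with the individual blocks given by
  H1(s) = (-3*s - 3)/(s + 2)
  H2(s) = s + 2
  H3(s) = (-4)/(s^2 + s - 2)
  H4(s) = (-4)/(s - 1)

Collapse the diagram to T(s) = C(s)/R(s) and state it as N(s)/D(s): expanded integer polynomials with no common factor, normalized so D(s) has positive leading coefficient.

Step 1. reduce the series chain H1, H2; result -3*s - 3
Step 2. multiply H3, H4 (series); result 16/(s^3 - 3*s + 2)
Step 3. collapse the loop ((H1*H2) forward, (H3*H4) return); the result is T(s) itself (integer coefficients, no common factor, positive leading denominator coefficient)

Hence the answer: (-3*s^4 - 3*s^3 + 9*s^2 + 3*s - 6)/(s^3 - 51*s - 46)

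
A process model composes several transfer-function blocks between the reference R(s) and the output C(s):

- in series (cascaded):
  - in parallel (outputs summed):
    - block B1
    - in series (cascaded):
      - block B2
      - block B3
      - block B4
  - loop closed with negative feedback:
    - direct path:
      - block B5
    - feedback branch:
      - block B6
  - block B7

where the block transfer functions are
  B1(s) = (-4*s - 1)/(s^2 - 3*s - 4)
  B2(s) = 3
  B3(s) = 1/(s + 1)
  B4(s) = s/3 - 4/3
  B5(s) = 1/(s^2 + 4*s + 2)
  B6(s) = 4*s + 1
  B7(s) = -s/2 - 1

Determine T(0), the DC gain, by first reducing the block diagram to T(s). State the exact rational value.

First reduce the diagram to T(s).

Step 1: multiply B2, B3, B4 (series), giving (s - 4)/(s + 1)
Step 2: parallel reduction of B1, (B2*B3*B4), giving (s^2 - 12*s + 15)/(s^2 - 3*s - 4)
Step 3: reduce the feedback loop with forward B5 and return B6, giving 1/(s^2 + 8*s + 3)
Step 4: cascade (B1+(B2*B3*B4)), [B5/(1+B5*B6)], B7, giving (-s^3 + 10*s^2 + 9*s - 30)/(2*s^4 + 10*s^3 - 50*s^2 - 82*s - 24)
Evaluating the step-4 result (the overall T(s)) at s = 0 gives T(0) = -30/(-24) = 5/4.

Answer: 5/4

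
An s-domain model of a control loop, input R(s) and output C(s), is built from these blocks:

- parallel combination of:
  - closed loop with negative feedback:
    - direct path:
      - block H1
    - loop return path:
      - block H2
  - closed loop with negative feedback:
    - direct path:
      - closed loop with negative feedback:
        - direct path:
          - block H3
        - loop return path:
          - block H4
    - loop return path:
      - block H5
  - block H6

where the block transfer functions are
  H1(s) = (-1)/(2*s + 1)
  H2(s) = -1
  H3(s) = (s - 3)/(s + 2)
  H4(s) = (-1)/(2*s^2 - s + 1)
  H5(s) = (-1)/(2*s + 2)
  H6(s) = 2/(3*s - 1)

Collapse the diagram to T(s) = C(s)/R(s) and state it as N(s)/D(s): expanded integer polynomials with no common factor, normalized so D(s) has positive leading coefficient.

Step 1. collapse the loop (H1 forward, H2 return); result (-1)/(2*s + 2)
Step 2. feedback reduction of H3, H4; result (2*s^3 - 7*s^2 + 4*s - 3)/(2*s^3 + 3*s^2 - 2*s + 5)
Step 3. collapse the loop ([H3/(1+H3*H4)] forward, H5 return); result (4*s^4 - 10*s^3 - 6*s^2 + 2*s - 6)/(4*s^4 + 8*s^3 + 9*s^2 + 2*s + 13)
Step 4. sum the parallel branches [H1/(1+H1*H2)], [[H3/(1+H3*H4)]/(1+[H3/(1+H3*H4)]*H5)], H6 - this is the overall T(s), already in the required normalized form

Answer: (24*s^6 - 40*s^5 - 56*s^4 + 57*s^3 + 31*s^2 - 5*s + 77)/(24*s^6 + 64*s^5 + 78*s^4 + 32*s^3 + 68*s^2 + 48*s - 26)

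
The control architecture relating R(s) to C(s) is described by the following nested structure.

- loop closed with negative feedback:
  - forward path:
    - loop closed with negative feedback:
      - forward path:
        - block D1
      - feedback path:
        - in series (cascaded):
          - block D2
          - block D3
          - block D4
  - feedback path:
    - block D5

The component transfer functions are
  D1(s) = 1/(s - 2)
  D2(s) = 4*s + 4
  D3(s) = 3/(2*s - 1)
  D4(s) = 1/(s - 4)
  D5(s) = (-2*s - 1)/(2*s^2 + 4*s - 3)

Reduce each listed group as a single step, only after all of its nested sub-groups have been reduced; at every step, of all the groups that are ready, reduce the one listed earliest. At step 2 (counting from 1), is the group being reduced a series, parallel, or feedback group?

1. reduce the series chain D2, D3, D4
2. collapse the loop (D1 forward, (D2*D3*D4) return)
3. apply the feedback formula to [D1/(1+D1*(D2*D3*D4))], D5
Step 2: feedback.

Hence the answer: feedback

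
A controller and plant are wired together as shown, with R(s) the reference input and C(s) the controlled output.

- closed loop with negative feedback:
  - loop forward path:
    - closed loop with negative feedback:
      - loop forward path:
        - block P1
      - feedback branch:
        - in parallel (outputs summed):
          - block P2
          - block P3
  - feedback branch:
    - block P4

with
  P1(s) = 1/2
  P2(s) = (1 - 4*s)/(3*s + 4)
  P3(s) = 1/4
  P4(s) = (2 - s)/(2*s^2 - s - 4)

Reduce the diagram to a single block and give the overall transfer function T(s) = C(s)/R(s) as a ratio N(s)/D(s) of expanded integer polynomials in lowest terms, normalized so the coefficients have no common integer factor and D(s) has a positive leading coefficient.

Step 1: add P2, P3 (parallel) = (8 - 13*s)/(12*s + 16)
Step 2: close the feedback loop around P1, (P2+P3) = (12*s + 16)/(11*s + 40)
Step 3: collapse the loop ([P1/(1+P1*(P2+P3))] forward, P4 return), giving the overall T(s)

Hence the answer: (24*s^3 + 20*s^2 - 64*s - 64)/(22*s^3 + 57*s^2 - 76*s - 128)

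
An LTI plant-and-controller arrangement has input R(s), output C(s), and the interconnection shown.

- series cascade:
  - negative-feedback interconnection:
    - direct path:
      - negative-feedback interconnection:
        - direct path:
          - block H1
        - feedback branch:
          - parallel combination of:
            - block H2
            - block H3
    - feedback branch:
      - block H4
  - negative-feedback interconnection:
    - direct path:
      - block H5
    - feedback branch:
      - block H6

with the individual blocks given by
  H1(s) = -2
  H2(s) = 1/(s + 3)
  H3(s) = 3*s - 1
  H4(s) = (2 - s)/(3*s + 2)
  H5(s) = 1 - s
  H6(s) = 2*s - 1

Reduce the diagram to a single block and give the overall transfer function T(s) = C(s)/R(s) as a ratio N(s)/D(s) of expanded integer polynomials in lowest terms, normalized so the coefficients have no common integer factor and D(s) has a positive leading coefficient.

Step 1 - add H2, H3 (parallel) = (3*s^2 + 8*s - 2)/(s + 3)
Step 2 - feedback reduction of H1, (H2+H3) = (2*s + 6)/(6*s^2 + 15*s - 7)
Step 3 - collapse the loop ([H1/(1+H1*(H2+H3))] forward, H4 return) = (6*s^2 + 22*s + 12)/(18*s^3 + 55*s^2 + 7*s - 2)
Step 4 - collapse the loop (H5 forward, H6 return) = (s - 1)/(2*s^2 - 3*s)
Step 5 - series reduction of [[H1/(1+H1*(H2+H3))]/(1+[H1/(1+H1*(H2+H3))]*H4)], [H5/(1+H5*H6)]: this yields T(s), and no further normalization is needed

Therefore the answer is (6*s^3 + 16*s^2 - 10*s - 12)/(36*s^5 + 56*s^4 - 151*s^3 - 25*s^2 + 6*s).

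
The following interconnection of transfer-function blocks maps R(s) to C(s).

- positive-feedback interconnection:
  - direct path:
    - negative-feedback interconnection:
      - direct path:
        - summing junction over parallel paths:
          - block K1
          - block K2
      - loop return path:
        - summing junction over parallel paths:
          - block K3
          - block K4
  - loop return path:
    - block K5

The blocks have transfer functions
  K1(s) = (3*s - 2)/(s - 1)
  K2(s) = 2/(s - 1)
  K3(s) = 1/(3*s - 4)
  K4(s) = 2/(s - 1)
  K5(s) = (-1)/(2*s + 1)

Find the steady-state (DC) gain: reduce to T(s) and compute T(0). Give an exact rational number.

[1] reduce the parallel group K1, K2 gives (3*s)/(s - 1)
[2] add K3, K4 (parallel) gives (7*s - 9)/(3*s^2 - 7*s + 4)
[3] reduce the feedback loop with forward (K1+K2) and return (K3+K4) gives (9*s^3 - 21*s^2 + 12*s)/(3*s^3 + 11*s^2 - 16*s - 4)
[4] feedback reduction of [(K1+K2)/(1+(K1+K2)*(K3+K4))], K5 gives (18*s^4 - 33*s^3 + 3*s^2 + 12*s)/(6*s^4 + 34*s^3 - 42*s^2 - 12*s - 4)
That last expression is T(s); at s = 0 only the constant terms survive, so T(0) = 0/(-4) = 0.

Final answer: 0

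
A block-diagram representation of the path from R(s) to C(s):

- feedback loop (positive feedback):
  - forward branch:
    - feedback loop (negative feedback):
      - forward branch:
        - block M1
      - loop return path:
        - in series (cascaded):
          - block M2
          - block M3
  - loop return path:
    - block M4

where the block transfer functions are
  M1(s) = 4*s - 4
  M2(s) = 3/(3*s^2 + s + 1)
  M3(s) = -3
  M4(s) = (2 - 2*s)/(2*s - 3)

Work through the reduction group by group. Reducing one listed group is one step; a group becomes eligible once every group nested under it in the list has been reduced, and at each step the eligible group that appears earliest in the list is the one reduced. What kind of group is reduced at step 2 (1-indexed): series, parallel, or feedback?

Reducing step by step:

[1] multiply M2, M3 (series)
[2] collapse the loop (M1 forward, (M2*M3) return)
[3] feedback reduction of [M1/(1+M1*(M2*M3))], M4
At step 2 the group reduced is feedback.

Answer: feedback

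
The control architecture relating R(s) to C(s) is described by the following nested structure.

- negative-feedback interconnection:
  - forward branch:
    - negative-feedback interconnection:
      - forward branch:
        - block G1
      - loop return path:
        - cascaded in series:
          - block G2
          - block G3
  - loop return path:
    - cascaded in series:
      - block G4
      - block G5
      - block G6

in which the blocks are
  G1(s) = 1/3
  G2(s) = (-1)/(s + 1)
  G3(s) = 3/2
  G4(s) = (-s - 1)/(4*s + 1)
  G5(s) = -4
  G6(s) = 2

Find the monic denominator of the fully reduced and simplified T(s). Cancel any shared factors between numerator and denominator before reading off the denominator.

First reduce the diagram to T(s).

Step 1 - series reduction of G2, G3: (-3)/(2*s + 2)
Step 2 - reduce the feedback loop with forward G1 and return (G2*G3): (2*s + 2)/(6*s + 3)
Step 3 - series reduction of G4, G5, G6: (8*s + 8)/(4*s + 1)
Step 4 - apply the feedback formula to [G1/(1+G1*(G2*G3))], (G4*G5*G6): (8*s^2 + 10*s + 2)/(40*s^2 + 50*s + 19)
T(s) is the step-4 result (common factors already cancelled). Leading coefficient of the denominator: 40. Divide through by 40 for the monic polynomial.

Answer: s^2 + 5*s/4 + 19/40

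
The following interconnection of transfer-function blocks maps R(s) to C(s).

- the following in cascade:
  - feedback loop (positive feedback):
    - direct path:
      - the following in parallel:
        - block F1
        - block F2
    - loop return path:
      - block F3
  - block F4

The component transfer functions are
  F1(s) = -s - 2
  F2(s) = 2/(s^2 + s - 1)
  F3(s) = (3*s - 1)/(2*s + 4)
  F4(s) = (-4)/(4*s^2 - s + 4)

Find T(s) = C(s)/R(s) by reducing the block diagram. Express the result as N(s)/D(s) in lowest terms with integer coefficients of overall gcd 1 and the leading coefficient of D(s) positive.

Step 1: add F1, F2 (parallel) -> (-s^3 - 3*s^2 - s + 4)/(s^2 + s - 1)
Step 2: reduce the feedback loop with forward (F1+F2) and return F3 -> (-2*s^4 - 10*s^3 - 14*s^2 + 4*s + 16)/(3*s^4 + 10*s^3 + 6*s^2 - 11*s)
Step 3: reduce the series chain [(F1+F2)/(1-(F1+F2)*F3)], F4; the result is T(s) itself (integer coefficients, no common factor, positive leading denominator coefficient)

Answer: (8*s^4 + 40*s^3 + 56*s^2 - 16*s - 64)/(12*s^6 + 37*s^5 + 26*s^4 - 10*s^3 + 35*s^2 - 44*s)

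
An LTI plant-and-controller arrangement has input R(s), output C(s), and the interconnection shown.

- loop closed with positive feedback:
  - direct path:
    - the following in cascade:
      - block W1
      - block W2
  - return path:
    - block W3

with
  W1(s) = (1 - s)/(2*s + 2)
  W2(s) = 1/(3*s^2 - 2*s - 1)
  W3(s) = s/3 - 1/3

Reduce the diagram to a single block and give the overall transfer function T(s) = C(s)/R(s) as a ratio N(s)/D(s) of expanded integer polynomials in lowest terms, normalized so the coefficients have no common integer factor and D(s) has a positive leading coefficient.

Reducing step by step:

Step 1: multiply W1, W2 (series): (-1)/(6*s^2 + 8*s + 2)
Step 2: apply the feedback formula to (W1*W2), W3, giving the overall T(s)

Answer: (-3)/(18*s^2 + 25*s + 5)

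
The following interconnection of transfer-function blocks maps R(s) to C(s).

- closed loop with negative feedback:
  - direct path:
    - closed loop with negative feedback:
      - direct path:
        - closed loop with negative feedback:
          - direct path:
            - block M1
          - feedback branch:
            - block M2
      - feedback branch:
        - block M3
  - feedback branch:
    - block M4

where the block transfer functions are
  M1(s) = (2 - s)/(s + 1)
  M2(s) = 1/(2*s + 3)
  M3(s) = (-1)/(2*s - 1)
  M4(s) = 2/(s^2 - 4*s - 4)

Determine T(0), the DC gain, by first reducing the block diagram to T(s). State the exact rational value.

Answer: 3/4

Working:
(1) apply the feedback formula to M1, M2 -> (-2*s^2 + s + 6)/(2*s^2 + 4*s + 5)
(2) feedback reduction of [M1/(1+M1*M2)], M3 -> (-4*s^3 + 4*s^2 + 11*s - 6)/(4*s^3 + 8*s^2 + 5*s - 11)
(3) collapse the loop ([[M1/(1+M1*M2)]/(1+[M1/(1+M1*M2)]*M3)] forward, M4 return) -> (-4*s^5 + 20*s^4 + 11*s^3 - 66*s^2 - 20*s + 24)/(4*s^5 - 8*s^4 - 51*s^3 - 55*s^2 + 46*s + 32)
Step 3 gives the overall T(s). Then T(0) = 24/32 = 3/4.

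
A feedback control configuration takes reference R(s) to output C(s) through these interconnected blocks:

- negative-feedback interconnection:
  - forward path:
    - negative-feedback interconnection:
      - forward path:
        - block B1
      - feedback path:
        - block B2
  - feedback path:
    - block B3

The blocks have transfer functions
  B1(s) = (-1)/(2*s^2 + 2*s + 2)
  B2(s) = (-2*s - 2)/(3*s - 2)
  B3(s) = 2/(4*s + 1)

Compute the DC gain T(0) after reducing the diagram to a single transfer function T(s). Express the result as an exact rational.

The answer is 1.

Reasoning:
Step 1. close the feedback loop around B1, B2 gives (2 - 3*s)/(6*s^3 + 2*s^2 + 4*s - 2)
Step 2. close the feedback loop around [B1/(1+B1*B2)], B3 gives (-12*s^2 + 5*s + 2)/(24*s^4 + 14*s^3 + 18*s^2 - 10*s + 2)
The step-2 result is T(s). Setting s = 0: T(0) = 2/2 = 1.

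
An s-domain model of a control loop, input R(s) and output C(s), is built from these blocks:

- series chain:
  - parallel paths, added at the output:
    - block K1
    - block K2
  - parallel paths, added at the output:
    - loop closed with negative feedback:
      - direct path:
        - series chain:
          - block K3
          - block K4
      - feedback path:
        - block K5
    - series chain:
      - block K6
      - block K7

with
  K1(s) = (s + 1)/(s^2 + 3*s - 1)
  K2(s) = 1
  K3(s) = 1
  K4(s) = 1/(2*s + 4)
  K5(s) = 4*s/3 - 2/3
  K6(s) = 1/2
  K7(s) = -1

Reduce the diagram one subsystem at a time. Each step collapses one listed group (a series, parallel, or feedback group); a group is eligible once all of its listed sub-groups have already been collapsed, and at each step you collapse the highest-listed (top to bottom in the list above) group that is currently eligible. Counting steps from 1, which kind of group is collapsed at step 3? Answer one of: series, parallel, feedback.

Answer: feedback

Working:
Step 1 - reduce the parallel group K1, K2
Step 2 - reduce the series chain K3, K4
Step 3 - close the feedback loop around (K3*K4), K5
Step 4 - combine K6, K7 in series
Step 5 - sum the parallel branches [(K3*K4)/(1+(K3*K4)*K5)], (K6*K7)
Step 6 - series reduction of (K1+K2), ([(K3*K4)/(1+(K3*K4)*K5)]+(K6*K7))
The group at step 3 is a feedback group.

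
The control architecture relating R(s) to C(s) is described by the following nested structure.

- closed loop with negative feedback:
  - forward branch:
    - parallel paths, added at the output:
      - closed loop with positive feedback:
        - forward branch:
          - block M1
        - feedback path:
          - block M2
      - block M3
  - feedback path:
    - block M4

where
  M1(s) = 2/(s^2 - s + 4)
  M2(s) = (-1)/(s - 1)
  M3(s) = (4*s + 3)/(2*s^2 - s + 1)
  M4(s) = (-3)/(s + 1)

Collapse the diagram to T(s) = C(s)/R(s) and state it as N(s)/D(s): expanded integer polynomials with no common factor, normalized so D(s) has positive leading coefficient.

(1) feedback reduction of M1, M2 gives (2*s - 2)/(s^3 - 2*s^2 + 5*s - 2)
(2) parallel reduction of [M1/(1-M1*M2)], M3 gives (4*s^4 - s^3 + 8*s^2 + 11*s - 8)/(2*s^5 - 5*s^4 + 13*s^3 - 11*s^2 + 7*s - 2)
(3) collapse the loop (([M1/(1-M1*M2)]+M3) forward, M4 return); the result is T(s) itself (integer coefficients, no common factor, positive leading denominator coefficient)

Final answer: (4*s^5 + 3*s^4 + 7*s^3 + 19*s^2 + 3*s - 8)/(2*s^6 - 3*s^5 - 4*s^4 + 5*s^3 - 28*s^2 - 28*s + 22)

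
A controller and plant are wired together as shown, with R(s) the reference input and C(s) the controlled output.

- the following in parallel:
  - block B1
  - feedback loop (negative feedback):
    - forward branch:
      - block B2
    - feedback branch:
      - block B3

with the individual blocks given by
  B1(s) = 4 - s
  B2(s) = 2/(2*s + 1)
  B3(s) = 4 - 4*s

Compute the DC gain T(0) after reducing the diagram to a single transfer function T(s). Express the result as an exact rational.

(1) collapse the loop (B2 forward, B3 return): (-2)/(6*s - 9)
(2) parallel reduction of B1, [B2/(1+B2*B3)]: (-6*s^2 + 33*s - 38)/(6*s - 9)
DC gain: substitute s = 0 into T(s) from step 2: T(0) = -38/(-9) = 38/9.

Hence the answer: 38/9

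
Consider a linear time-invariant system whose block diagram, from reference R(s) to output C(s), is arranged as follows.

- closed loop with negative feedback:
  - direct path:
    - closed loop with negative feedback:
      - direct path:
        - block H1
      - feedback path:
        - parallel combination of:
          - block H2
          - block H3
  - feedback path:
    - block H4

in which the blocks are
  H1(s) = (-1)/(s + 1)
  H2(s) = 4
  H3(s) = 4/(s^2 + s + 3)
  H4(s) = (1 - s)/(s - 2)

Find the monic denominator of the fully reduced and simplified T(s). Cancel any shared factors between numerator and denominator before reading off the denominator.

The answer is s^4 - 3*s^3 + 4*s^2 - 11*s + 23.

Reasoning:
(1) add H2, H3 (parallel) = (4*s^2 + 4*s + 16)/(s^2 + s + 3)
(2) reduce the feedback loop with forward H1 and return (H2+H3) = (-s^2 - s - 3)/(s^3 - 2*s^2 - 13)
(3) reduce the feedback loop with forward [H1/(1+H1*(H2+H3))] and return H4 = (-s^3 + s^2 - s + 6)/(s^4 - 3*s^3 + 4*s^2 - 11*s + 23)
Step 3 gives the fully reduced T(s), with no common factor left to cancel. The denominator is already monic (leading coefficient 1).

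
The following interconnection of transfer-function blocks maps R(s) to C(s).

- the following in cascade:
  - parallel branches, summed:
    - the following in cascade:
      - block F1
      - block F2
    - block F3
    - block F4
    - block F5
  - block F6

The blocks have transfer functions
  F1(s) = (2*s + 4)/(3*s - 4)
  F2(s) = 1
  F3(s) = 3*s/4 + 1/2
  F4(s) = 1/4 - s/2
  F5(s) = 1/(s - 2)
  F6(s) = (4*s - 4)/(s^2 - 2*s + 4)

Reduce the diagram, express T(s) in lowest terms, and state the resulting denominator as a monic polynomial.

Answer: s^4 - 16*s^3/3 + 40*s^2/3 - 56*s/3 + 32/3

Working:
Step 1: multiply F1, F2 (series); result (2*s + 4)/(3*s - 4)
Step 2: combine (F1*F2), F3, F4, F5 in parallel; result (3*s^3 + 7*s^2 - 10*s - 24)/(12*s^2 - 40*s + 32)
Step 3: cascade ((F1*F2)+F3+F4+F5), F6; result (3*s^4 + 4*s^3 - 17*s^2 - 14*s + 24)/(3*s^4 - 16*s^3 + 40*s^2 - 56*s + 32)
No further cancellation is possible in the step-3 result, so that is T(s). Its denominator becomes monic after dividing by the leading coefficient 3.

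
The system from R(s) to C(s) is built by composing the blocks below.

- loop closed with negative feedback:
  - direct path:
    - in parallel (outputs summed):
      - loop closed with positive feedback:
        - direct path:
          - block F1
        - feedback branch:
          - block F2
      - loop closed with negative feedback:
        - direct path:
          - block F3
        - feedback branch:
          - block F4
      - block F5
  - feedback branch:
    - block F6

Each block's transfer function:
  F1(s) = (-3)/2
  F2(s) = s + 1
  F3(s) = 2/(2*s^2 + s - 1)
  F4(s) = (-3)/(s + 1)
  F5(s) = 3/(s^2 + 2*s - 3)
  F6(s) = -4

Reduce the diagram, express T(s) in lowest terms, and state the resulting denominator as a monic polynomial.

[1] collapse the loop (F1 forward, F2 return) gives (-3)/(3*s + 5)
[2] collapse the loop (F3 forward, F4 return) gives (2*s + 2)/(2*s^3 + 3*s^2 - 7)
[3] parallel reduction of [F1/(1-F1*F2)], [F3/(1+F3*F4)], F5 gives (-6*s^5 + 3*s^4 + 85*s^3 + 117*s^2 - 49*s - 198)/(6*s^6 + 31*s^5 + 35*s^4 - 48*s^3 - 122*s^2 - 7*s + 105)
[4] apply the feedback formula to ([F1/(1-F1*F2)]+[F3/(1+F3*F4)]+F5), F6 gives (-6*s^5 + 3*s^4 + 85*s^3 + 117*s^2 - 49*s - 198)/(6*s^6 + 55*s^5 + 23*s^4 - 388*s^3 - 590*s^2 + 189*s + 897)
That last expression is T(s), already simplified. Scaling its denominator by 1/6 (the reciprocal of the leading coefficient) yields the monic denominator.

Final answer: s^6 + 55*s^5/6 + 23*s^4/6 - 194*s^3/3 - 295*s^2/3 + 63*s/2 + 299/2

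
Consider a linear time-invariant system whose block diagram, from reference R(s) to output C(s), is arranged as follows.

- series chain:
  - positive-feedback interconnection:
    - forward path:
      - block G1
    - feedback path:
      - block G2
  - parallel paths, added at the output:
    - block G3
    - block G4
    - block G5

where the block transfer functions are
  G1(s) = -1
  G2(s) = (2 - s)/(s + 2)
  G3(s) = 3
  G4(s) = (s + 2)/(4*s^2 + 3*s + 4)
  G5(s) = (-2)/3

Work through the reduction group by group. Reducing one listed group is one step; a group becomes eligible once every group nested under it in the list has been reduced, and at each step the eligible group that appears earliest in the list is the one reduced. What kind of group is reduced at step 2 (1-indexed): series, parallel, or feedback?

1. reduce the feedback loop with forward G1 and return G2
2. reduce the parallel group G3, G4, G5
3. combine [G1/(1-G1*G2)], (G3+G4+G5) in series
The group at step 2 is a parallel group.

Therefore the answer is parallel.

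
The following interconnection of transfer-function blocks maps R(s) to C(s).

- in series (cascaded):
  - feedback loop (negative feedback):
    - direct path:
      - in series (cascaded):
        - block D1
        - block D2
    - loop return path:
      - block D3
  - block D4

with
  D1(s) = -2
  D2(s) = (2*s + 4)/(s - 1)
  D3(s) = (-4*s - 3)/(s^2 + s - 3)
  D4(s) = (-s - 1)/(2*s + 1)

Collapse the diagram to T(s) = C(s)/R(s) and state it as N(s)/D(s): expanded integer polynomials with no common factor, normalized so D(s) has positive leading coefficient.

[1] multiply D1, D2 (series) -> (-4*s - 8)/(s - 1)
[2] apply the feedback formula to (D1*D2), D3 -> (-4*s^3 - 12*s^2 + 4*s + 24)/(s^3 + 16*s^2 + 40*s + 27)
[3] combine [(D1*D2)/(1+(D1*D2)*D3)], D4 in series: this yields T(s), and no further normalization is needed

Final answer: (4*s^4 + 16*s^3 + 8*s^2 - 28*s - 24)/(2*s^4 + 33*s^3 + 96*s^2 + 94*s + 27)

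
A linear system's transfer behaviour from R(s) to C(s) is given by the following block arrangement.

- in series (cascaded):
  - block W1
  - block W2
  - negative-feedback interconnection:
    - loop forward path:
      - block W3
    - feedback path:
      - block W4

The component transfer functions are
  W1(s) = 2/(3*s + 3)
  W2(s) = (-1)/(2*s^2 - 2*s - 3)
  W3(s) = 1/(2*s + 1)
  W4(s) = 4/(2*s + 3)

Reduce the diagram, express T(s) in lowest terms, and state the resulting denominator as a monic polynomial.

Answer: s^5 + 2*s^4 - 3*s^3/4 - 13*s^2/2 - 59*s/8 - 21/8

Working:
(1) collapse the loop (W3 forward, W4 return); result (2*s + 3)/(4*s^2 + 8*s + 7)
(2) series reduction of W1, W2, [W3/(1+W3*W4)]; result (-4*s - 6)/(24*s^5 + 48*s^4 - 18*s^3 - 156*s^2 - 177*s - 63)
T(s) is the step-2 result (common factors already cancelled). Leading coefficient of the denominator: 24. Divide through by 24 for the monic polynomial.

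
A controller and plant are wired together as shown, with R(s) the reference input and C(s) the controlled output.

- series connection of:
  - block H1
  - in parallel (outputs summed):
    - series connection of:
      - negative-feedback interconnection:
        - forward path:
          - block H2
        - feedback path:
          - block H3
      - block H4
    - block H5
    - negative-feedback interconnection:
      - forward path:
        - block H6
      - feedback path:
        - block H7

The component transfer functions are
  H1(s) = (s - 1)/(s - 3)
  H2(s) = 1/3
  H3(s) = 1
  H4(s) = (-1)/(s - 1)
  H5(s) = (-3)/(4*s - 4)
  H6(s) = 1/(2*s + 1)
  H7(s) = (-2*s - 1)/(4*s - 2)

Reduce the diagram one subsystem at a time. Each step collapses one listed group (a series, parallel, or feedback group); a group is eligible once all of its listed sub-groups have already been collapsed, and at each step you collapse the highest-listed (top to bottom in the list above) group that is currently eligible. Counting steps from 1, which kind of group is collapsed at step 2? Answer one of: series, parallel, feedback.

Answer: series

Working:
1. collapse the loop (H2 forward, H3 return)
2. series reduction of [H2/(1+H2*H3)], H4
3. feedback reduction of H6, H7
4. parallel reduction of ([H2/(1+H2*H3)]*H4), H5, [H6/(1+H6*H7)]
5. reduce the series chain H1, (([H2/(1+H2*H3)]*H4)+H5+[H6/(1+H6*H7)])
At step 2 the group reduced is series.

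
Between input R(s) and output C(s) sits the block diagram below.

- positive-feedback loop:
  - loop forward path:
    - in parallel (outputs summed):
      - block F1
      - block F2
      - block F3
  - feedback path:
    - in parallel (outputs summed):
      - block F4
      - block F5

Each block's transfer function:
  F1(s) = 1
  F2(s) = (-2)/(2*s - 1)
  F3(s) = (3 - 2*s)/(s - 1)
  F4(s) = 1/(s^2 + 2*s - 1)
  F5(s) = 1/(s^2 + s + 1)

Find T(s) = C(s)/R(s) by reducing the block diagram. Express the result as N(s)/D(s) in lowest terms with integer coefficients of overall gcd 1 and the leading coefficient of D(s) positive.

Step 1. combine F1, F2, F3 in parallel; result (-2*s^2 + 3*s)/(2*s^2 - 3*s + 1)
Step 2. reduce the parallel group F4, F5; result (2*s^2 + 3*s)/(s^4 + 3*s^3 + 2*s^2 + s - 1)
Step 3. apply the feedback formula to (F1+F2+F3), (F4+F5) - this is the overall T(s), already in the required normalized form

Therefore the answer is (-2*s^6 - 3*s^5 + 5*s^4 + 4*s^3 + 5*s^2 - 3*s)/(2*s^6 + 3*s^5 - s^3 - 12*s^2 + 4*s - 1).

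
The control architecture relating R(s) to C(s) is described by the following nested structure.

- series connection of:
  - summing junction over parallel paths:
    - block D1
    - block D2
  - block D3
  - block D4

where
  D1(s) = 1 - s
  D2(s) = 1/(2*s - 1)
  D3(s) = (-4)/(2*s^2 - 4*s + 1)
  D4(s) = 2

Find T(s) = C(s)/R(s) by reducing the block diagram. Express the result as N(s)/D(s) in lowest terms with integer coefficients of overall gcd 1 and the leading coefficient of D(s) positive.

Step 1 - combine D1, D2 in parallel gives (-2*s^2 + 3*s)/(2*s - 1)
Step 2 - reduce the series chain (D1+D2), D3, D4 - this is the overall T(s), already in the required normalized form

Hence the answer: (16*s^2 - 24*s)/(4*s^3 - 10*s^2 + 6*s - 1)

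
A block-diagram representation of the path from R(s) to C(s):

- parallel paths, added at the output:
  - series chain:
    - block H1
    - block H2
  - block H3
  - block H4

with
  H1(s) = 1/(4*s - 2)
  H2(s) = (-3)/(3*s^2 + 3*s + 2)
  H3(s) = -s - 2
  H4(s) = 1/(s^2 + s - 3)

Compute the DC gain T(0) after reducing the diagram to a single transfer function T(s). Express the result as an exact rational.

First reduce the diagram to T(s).

Step 1: multiply H1, H2 (series), giving (-3)/(12*s^3 + 6*s^2 + 2*s - 4)
Step 2: sum the parallel branches (H1*H2), H3, H4, giving (-12*s^6 - 42*s^5 - 8*s^4 + 88*s^3 + 53*s^2 + 7*s - 19)/(12*s^5 + 18*s^4 - 28*s^3 - 20*s^2 - 10*s + 12)
DC gain: substitute s = 0 into T(s) from step 2: T(0) = -19/12.

Answer: -19/12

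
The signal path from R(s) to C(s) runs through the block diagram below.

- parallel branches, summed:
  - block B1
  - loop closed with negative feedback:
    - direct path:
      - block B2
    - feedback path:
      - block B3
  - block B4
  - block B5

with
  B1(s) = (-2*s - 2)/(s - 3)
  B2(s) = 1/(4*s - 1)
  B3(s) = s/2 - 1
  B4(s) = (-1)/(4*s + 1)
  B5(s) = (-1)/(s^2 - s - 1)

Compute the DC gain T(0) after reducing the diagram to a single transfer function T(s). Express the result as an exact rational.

Reducing step by step:

(1) reduce the feedback loop with forward B2 and return B3: 2/(9*s - 4)
(2) sum the parallel branches B1, [B2/(1+B2*B3)], B4, B5: (-72*s^5 + 13*s^4 + 126*s^3 + 133*s^2 - 38*s - 2)/(36*s^5 - 151*s^4 + 96*s^3 + 110*s^2 - 29*s - 12)
DC gain: substitute s = 0 into T(s) from step 2: T(0) = -2/(-12) = 1/6.

Answer: 1/6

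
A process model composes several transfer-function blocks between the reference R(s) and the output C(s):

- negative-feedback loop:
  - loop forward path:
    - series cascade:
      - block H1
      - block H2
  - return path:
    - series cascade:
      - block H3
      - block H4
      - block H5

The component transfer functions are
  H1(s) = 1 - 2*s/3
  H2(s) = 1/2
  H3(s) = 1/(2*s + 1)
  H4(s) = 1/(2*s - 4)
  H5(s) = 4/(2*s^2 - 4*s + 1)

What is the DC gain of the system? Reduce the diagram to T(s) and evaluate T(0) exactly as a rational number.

Step 1: series reduction of H1, H2, giving 1/2 - s/3
Step 2: multiply H3, H4, H5 (series), giving 2/(4*s^4 - 14*s^3 + 10*s^2 + 5*s - 2)
Step 3: reduce the feedback loop with forward (H1*H2) and return (H3*H4*H5), giving (-8*s^5 + 40*s^4 - 62*s^3 + 20*s^2 + 19*s - 6)/(24*s^4 - 84*s^3 + 60*s^2 + 26*s - 6)
DC gain: substitute s = 0 into T(s) from step 3: T(0) = -6/(-6) = 1.

Answer: 1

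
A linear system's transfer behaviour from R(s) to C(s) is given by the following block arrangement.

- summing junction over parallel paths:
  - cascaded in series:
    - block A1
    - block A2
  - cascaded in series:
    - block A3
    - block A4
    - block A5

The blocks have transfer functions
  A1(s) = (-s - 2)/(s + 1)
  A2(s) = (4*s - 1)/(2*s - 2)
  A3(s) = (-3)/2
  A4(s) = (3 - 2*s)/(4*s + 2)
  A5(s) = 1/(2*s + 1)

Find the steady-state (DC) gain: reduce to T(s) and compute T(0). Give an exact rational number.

Step 1: cascade A1, A2 -> (-4*s^2 - 7*s + 2)/(2*s^2 - 2)
Step 2: multiply A3, A4, A5 (series) -> (6*s - 9)/(16*s^2 + 16*s + 4)
Step 3: sum the parallel branches (A1*A2), (A3*A4*A5) -> (-32*s^4 - 82*s^3 - 57*s^2 - 4*s + 13)/(16*s^4 + 16*s^3 - 12*s^2 - 16*s - 4)
That last expression is T(s); at s = 0 only the constant terms survive, so T(0) = 13/(-4) = -13/4.

Answer: -13/4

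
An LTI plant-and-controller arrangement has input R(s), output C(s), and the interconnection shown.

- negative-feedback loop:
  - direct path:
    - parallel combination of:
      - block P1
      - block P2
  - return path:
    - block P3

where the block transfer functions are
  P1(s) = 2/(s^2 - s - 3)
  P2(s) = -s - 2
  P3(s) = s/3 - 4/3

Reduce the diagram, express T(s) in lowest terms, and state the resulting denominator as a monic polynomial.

The answer is s^4 - 3*s^3 - 12*s^2 + 15*s + 41.

Reasoning:
(1) sum the parallel branches P1, P2 gives (-s^3 - s^2 + 5*s + 8)/(s^2 - s - 3)
(2) collapse the loop ((P1+P2) forward, P3 return) gives (3*s^3 + 3*s^2 - 15*s - 24)/(s^4 - 3*s^3 - 12*s^2 + 15*s + 41)
Step 2 gives the fully reduced T(s), with no common factor left to cancel. The denominator is already monic (leading coefficient 1).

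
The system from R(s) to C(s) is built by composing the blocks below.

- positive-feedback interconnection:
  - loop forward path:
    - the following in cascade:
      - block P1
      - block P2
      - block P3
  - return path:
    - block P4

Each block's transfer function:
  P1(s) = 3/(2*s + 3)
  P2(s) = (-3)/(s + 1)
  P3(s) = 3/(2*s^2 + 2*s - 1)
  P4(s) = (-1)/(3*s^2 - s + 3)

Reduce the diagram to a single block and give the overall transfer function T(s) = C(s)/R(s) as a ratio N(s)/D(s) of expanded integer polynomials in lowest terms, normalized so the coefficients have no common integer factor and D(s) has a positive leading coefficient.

The answer is (-81*s^2 + 27*s - 81)/(12*s^6 + 38*s^5 + 40*s^4 + 31*s^3 + 32*s^2 + 6*s - 36).

Reasoning:
Step 1. multiply P1, P2, P3 (series): (-27)/(4*s^4 + 14*s^3 + 14*s^2 + s - 3)
Step 2. feedback reduction of (P1*P2*P3), P4; the result is T(s) itself (integer coefficients, no common factor, positive leading denominator coefficient)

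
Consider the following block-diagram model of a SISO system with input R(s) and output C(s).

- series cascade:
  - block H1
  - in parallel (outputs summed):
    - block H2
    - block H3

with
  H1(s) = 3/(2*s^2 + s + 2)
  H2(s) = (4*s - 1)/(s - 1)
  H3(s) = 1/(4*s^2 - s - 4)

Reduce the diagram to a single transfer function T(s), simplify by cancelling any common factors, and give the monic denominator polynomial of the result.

First reduce the diagram to T(s).

Step 1 - sum the parallel branches H2, H3 = (16*s^3 - 8*s^2 - 14*s + 3)/(4*s^3 - 5*s^2 - 3*s + 4)
Step 2 - reduce the series chain H1, (H2+H3) = (48*s^3 - 24*s^2 - 42*s + 9)/(8*s^5 - 6*s^4 - 3*s^3 - 5*s^2 - 2*s + 8)
No further cancellation is possible in the step-2 result, so that is T(s). Its denominator becomes monic after dividing by the leading coefficient 8.

Answer: s^5 - 3*s^4/4 - 3*s^3/8 - 5*s^2/8 - s/4 + 1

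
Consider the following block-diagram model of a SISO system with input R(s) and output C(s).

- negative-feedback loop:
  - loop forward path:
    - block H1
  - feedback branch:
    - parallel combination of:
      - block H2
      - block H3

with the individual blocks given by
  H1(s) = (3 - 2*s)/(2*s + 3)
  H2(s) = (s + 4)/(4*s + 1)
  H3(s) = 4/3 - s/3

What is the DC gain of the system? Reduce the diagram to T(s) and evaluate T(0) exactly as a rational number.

1. parallel reduction of H2, H3 gives (-4*s^2 + 18*s + 16)/(12*s + 3)
2. feedback reduction of H1, (H2+H3) gives (-24*s^2 + 30*s + 9)/(8*s^3 - 24*s^2 + 64*s + 57)
DC gain: substitute s = 0 into T(s) from step 2: T(0) = 9/57 = 3/19.

Answer: 3/19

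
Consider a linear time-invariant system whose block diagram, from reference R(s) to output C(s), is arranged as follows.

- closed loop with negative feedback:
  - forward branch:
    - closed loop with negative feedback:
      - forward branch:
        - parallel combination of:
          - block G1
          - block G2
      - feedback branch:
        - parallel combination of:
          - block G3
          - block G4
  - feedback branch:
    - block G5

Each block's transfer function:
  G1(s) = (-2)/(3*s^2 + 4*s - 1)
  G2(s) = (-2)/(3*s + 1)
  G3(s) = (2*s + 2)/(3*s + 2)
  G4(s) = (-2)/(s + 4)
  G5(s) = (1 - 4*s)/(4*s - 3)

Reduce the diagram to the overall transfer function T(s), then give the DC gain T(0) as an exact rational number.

(1) add G1, G2 (parallel) -> (-6*s^2 - 14*s)/(9*s^3 + 15*s^2 + s - 1)
(2) sum the parallel branches G3, G4 -> (2*s^2 + 4*s + 4)/(3*s^2 + 14*s + 8)
(3) feedback reduction of (G1+G2), (G3+G4) -> (-18*s^4 - 126*s^3 - 244*s^2 - 112*s)/(27*s^5 + 159*s^4 + 233*s^3 + 51*s^2 - 62*s - 8)
(4) collapse the loop ([(G1+G2)/(1+(G1+G2)*(G3+G4))] forward, G5 return) -> (-72*s^5 - 450*s^4 - 598*s^3 + 284*s^2 + 336*s)/(108*s^6 + 627*s^5 + 941*s^4 + 355*s^3 - 197*s^2 + 42*s + 24)
That last expression is T(s); at s = 0 only the constant terms survive, so T(0) = 0/24 = 0.

Answer: 0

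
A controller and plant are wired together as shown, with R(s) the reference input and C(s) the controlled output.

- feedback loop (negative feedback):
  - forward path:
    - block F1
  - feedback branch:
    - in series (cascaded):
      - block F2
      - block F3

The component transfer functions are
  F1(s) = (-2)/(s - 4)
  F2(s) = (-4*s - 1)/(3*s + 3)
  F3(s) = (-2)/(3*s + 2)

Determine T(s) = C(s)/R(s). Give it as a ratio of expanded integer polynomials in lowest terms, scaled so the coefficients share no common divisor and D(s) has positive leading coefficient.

First reduce the diagram to T(s).

1. reduce the series chain F2, F3: (8*s + 2)/(9*s^2 + 15*s + 6)
2. feedback reduction of F1, (F2*F3) - this is the overall T(s), already in the required normalized form

Answer: (-18*s^2 - 30*s - 12)/(9*s^3 - 21*s^2 - 70*s - 28)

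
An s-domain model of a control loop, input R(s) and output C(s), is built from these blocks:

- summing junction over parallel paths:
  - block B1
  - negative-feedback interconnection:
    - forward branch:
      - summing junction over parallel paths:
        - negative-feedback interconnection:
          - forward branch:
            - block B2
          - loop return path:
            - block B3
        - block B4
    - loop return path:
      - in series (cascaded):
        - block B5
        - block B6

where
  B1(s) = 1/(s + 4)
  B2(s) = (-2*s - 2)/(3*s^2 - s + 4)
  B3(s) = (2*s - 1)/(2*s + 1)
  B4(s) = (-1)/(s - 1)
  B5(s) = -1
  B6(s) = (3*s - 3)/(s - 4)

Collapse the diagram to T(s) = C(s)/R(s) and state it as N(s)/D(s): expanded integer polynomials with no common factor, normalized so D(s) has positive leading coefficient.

(1) collapse the loop (B2 forward, B3 return) gives (-4*s^2 - 6*s - 2)/(6*s^3 - 3*s^2 + 5*s + 6)
(2) combine [B2/(1+B2*B3)], B4 in parallel gives (-10*s^3 + s^2 - s - 4)/(6*s^4 - 9*s^3 + 8*s^2 + s - 6)
(3) cascade B5, B6 gives (3 - 3*s)/(s - 4)
(4) apply the feedback formula to ([B2/(1+B2*B3)]+B4), (B5*B6) gives (-10*s^4 + 41*s^3 - 5*s^2 + 16)/(6*s^5 - 3*s^4 + 11*s^3 - 25*s^2 - s + 12)
(5) add B1, [([B2/(1+B2*B3)]+B4)/(1+([B2/(1+B2*B3)]+B4)*(B5*B6))] (parallel), which is the overall transfer function T(s) = C(s)/R(s) in lowest terms

Answer: (-4*s^5 - 2*s^4 + 170*s^3 - 45*s^2 + 15*s + 76)/(6*s^6 + 21*s^5 - s^4 + 19*s^3 - 101*s^2 + 8*s + 48)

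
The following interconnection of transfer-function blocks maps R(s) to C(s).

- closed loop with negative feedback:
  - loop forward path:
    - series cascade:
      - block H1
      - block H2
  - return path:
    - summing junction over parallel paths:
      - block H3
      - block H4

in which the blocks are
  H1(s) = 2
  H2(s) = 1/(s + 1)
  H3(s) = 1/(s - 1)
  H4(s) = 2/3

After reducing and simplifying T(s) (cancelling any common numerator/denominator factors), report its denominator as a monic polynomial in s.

The answer is s^2 + 4*s/3 - 1/3.

Reasoning:
[1] multiply H1, H2 (series) gives 2/(s + 1)
[2] add H3, H4 (parallel) gives (2*s + 1)/(3*s - 3)
[3] reduce the feedback loop with forward (H1*H2) and return (H3+H4) gives (6*s - 6)/(3*s^2 + 4*s - 1)
The result of step 3 is T(s) in lowest terms. Its denominator has leading coefficient 3; dividing the denominator through by 3 makes it monic.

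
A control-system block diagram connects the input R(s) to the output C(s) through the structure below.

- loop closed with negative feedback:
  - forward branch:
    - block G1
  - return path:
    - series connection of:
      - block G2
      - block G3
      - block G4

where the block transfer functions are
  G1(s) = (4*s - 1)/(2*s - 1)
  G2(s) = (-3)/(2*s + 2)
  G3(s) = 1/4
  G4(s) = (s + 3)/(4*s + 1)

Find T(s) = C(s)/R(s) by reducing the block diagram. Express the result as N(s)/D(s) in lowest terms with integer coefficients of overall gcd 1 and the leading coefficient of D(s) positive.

Step 1: multiply G2, G3, G4 (series), giving (-3*s - 9)/(32*s^2 + 40*s + 8)
Step 2: close the feedback loop around G1, (G2*G3*G4), which is the overall transfer function T(s) = C(s)/R(s) in lowest terms

Final answer: (128*s^3 + 128*s^2 - 8*s - 8)/(64*s^3 + 36*s^2 - 57*s + 1)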